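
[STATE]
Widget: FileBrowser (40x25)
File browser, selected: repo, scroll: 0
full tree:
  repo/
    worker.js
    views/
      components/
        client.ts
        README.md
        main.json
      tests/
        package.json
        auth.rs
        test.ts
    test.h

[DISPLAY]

> [-] repo/                             
    worker.js                           
    [+] views/                          
    test.h                              
                                        
                                        
                                        
                                        
                                        
                                        
                                        
                                        
                                        
                                        
                                        
                                        
                                        
                                        
                                        
                                        
                                        
                                        
                                        
                                        
                                        


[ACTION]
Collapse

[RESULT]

> [+] repo/                             
                                        
                                        
                                        
                                        
                                        
                                        
                                        
                                        
                                        
                                        
                                        
                                        
                                        
                                        
                                        
                                        
                                        
                                        
                                        
                                        
                                        
                                        
                                        
                                        


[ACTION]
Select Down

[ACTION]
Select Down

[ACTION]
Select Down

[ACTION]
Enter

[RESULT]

> [-] repo/                             
    worker.js                           
    [+] views/                          
    test.h                              
                                        
                                        
                                        
                                        
                                        
                                        
                                        
                                        
                                        
                                        
                                        
                                        
                                        
                                        
                                        
                                        
                                        
                                        
                                        
                                        
                                        


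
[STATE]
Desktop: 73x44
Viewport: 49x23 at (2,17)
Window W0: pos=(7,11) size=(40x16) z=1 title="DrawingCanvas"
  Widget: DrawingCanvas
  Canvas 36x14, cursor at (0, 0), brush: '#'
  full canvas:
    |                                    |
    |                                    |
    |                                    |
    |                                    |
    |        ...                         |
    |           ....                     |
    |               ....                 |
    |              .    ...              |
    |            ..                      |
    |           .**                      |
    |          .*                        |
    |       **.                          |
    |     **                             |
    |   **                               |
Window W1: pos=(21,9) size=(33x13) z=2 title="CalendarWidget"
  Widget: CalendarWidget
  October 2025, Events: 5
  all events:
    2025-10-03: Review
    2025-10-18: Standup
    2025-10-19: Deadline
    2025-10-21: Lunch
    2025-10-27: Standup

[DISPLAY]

     ┃             ┃20 21* 22 23 24 25 26        
     ┃        ...  ┃27* 28 29 30 31              
     ┃           ..┃                             
     ┃             ┃                             
     ┃             ┗━━━━━━━━━━━━━━━━━━━━━━━━━━━━━
     ┃            ..                        ┃    
     ┃           .**                        ┃    
     ┃          .*                          ┃    
     ┃       **.                            ┃    
     ┗━━━━━━━━━━━━━━━━━━━━━━━━━━━━━━━━━━━━━━┛    
                                                 
                                                 
                                                 
                                                 
                                                 
                                                 
                                                 
                                                 
                                                 
                                                 
                                                 
                                                 
                                                 


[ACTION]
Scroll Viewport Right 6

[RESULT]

             ┃20 21* 22 23 24 25 26          ┃   
        ...  ┃27* 28 29 30 31                ┃   
           ..┃                               ┃   
             ┃                               ┃   
             ┗━━━━━━━━━━━━━━━━━━━━━━━━━━━━━━━┛   
            ..                        ┃          
           .**                        ┃          
          .*                          ┃          
       **.                            ┃          
━━━━━━━━━━━━━━━━━━━━━━━━━━━━━━━━━━━━━━┛          
                                                 
                                                 
                                                 
                                                 
                                                 
                                                 
                                                 
                                                 
                                                 
                                                 
                                                 
                                                 
                                                 


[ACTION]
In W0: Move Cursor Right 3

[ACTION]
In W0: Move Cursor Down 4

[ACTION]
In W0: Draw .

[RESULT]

             ┃20 21* 22 23 24 25 26          ┃   
   .    ...  ┃27* 28 29 30 31                ┃   
           ..┃                               ┃   
             ┃                               ┃   
             ┗━━━━━━━━━━━━━━━━━━━━━━━━━━━━━━━┛   
            ..                        ┃          
           .**                        ┃          
          .*                          ┃          
       **.                            ┃          
━━━━━━━━━━━━━━━━━━━━━━━━━━━━━━━━━━━━━━┛          
                                                 
                                                 
                                                 
                                                 
                                                 
                                                 
                                                 
                                                 
                                                 
                                                 
                                                 
                                                 
                                                 


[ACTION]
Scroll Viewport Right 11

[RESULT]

  ┃20 21* 22 23 24 25 26          ┃              
  ┃27* 28 29 30 31                ┃              
..┃                               ┃              
  ┃                               ┃              
  ┗━━━━━━━━━━━━━━━━━━━━━━━━━━━━━━━┛              
 ..                        ┃                     
.**                        ┃                     
*                          ┃                     
                           ┃                     
━━━━━━━━━━━━━━━━━━━━━━━━━━━┛                     
                                                 
                                                 
                                                 
                                                 
                                                 
                                                 
                                                 
                                                 
                                                 
                                                 
                                                 
                                                 
                                                 


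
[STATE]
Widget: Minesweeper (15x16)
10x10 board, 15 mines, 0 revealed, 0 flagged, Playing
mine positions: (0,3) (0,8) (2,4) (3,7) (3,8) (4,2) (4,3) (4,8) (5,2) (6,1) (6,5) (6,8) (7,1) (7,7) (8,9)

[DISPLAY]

■■■■■■■■■■     
■■■■■■■■■■     
■■■■■■■■■■     
■■■■■■■■■■     
■■■■■■■■■■     
■■■■■■■■■■     
■■■■■■■■■■     
■■■■■■■■■■     
■■■■■■■■■■     
■■■■■■■■■■     
               
               
               
               
               
               


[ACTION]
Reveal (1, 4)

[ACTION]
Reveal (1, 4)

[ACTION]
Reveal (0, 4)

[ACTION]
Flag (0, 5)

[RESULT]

■■■■1⚑■■■■     
■■■■2■■■■■     
■■■■■■■■■■     
■■■■■■■■■■     
■■■■■■■■■■     
■■■■■■■■■■     
■■■■■■■■■■     
■■■■■■■■■■     
■■■■■■■■■■     
■■■■■■■■■■     
               
               
               
               
               
               


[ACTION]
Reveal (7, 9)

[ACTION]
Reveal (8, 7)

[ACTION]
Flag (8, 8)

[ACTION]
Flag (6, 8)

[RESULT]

■■■■1⚑■■■■     
■■■■2■■■■■     
■■■■■■■■■■     
■■■■■■■■■■     
■■■■■■■■■■     
■■■■■■■■■■     
■■■■■■■■⚑■     
■■■■■■■■■2     
■■■■■■■1⚑■     
■■■■■■■■■■     
               
               
               
               
               
               


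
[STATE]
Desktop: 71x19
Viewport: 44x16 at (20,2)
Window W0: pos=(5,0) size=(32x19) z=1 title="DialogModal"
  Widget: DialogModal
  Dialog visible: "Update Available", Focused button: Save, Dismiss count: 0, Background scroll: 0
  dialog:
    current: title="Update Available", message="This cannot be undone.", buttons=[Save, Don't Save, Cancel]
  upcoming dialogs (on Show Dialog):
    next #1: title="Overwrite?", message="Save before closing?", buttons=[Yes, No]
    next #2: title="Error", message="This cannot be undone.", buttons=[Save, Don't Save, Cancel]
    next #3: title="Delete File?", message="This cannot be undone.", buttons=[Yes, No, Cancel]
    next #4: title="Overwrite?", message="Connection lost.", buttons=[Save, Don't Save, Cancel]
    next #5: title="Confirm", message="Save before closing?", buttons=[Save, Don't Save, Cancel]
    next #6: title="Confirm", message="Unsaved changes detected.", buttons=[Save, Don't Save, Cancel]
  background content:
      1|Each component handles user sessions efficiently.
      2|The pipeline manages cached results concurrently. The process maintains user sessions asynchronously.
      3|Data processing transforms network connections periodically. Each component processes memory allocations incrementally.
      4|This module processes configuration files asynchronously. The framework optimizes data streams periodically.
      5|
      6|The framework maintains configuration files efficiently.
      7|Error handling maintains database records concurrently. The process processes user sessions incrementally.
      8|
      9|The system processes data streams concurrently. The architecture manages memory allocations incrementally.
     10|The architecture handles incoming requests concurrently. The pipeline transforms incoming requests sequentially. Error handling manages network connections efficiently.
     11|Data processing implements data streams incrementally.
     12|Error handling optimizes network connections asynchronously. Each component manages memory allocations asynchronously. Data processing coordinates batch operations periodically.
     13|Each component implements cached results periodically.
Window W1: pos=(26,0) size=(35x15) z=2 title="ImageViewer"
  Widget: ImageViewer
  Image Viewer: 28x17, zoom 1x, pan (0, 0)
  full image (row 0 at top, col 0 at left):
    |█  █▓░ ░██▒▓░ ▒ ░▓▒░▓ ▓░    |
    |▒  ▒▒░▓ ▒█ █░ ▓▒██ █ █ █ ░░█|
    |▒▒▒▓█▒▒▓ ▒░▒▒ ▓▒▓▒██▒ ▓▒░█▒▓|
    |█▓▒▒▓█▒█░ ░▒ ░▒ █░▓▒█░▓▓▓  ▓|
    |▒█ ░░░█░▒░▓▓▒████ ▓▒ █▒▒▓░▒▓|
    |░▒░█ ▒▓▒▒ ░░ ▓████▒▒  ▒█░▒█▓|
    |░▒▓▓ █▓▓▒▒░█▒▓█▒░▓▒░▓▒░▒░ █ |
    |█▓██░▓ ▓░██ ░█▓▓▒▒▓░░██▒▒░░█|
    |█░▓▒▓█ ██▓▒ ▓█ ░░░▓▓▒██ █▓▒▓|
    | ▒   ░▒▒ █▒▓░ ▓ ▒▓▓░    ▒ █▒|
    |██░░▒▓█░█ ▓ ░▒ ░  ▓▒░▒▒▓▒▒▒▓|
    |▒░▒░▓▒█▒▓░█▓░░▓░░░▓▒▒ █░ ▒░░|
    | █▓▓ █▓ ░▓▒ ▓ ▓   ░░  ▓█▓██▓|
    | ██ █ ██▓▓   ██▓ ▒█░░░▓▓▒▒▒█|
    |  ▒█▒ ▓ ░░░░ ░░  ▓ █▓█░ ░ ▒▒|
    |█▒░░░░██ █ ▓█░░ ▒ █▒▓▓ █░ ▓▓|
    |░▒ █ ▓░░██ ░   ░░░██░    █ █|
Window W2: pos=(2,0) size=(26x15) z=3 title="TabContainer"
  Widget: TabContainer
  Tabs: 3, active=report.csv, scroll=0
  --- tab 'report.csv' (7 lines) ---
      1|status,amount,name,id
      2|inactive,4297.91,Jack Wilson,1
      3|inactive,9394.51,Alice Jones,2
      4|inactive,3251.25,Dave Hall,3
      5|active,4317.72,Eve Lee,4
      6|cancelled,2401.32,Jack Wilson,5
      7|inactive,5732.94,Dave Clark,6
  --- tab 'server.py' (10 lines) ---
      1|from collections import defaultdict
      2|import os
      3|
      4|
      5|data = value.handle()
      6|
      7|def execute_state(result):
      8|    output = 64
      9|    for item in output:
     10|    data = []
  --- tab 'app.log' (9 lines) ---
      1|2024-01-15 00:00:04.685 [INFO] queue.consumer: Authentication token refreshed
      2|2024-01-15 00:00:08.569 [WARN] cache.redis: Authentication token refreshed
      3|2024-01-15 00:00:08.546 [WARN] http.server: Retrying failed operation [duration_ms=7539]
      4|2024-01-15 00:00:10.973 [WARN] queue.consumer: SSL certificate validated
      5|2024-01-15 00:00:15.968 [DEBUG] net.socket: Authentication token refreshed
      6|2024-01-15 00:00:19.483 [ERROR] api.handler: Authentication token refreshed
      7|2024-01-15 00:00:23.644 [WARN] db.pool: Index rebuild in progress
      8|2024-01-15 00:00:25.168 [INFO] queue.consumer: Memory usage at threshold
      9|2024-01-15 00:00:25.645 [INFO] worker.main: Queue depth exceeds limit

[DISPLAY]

───────┨────────────────────────────────┨   
ver.py ┃  █▓░ ░██▒▓░ ▒ ░▓▒░▓ ▓░         ┃   
───────┃  ▒▒░▓ ▒█ █░ ▓▒██ █ █ █ ░░█     ┃   
e,id   ┃▒▒▓█▒▒▓ ▒░▒▒ ▓▒▓▒██▒ ▓▒░█▒▓     ┃   
Jack Wi┃▓▒▒▓█▒█░ ░▒ ░▒ █░▓▒█░▓▓▓  ▓     ┃   
Alice J┃█ ░░░█░▒░▓▓▒████ ▓▒ █▒▒▓░▒▓     ┃   
Dave Ha┃▒░█ ▒▓▒▒ ░░ ▓████▒▒  ▒█░▒█▓     ┃   
e Lee,4┃▒▓▓ █▓▓▒▒░█▒▓█▒░▓▒░▓▒░▒░ █      ┃   
,Jack W┃▓██░▓ ▓░██ ░█▓▓▒▒▓░░██▒▒░░█     ┃   
Dave Cl┃░▓▒▓█ ██▓▒ ▓█ ░░░▓▓▒██ █▓▒▓     ┃   
       ┃▒   ░▒▒ █▒▓░ ▓ ▒▓▓░    ▒ █▒     ┃   
       ┃█░░▒▓█░█ ▓ ░▒ ░  ▓▒░▒▒▓▒▒▒▓     ┃   
━━━━━━━┛━━━━━━━━━━━━━━━━━━━━━━━━━━━━━━━━┛   
 implements cach┃                           
                ┃                           
                ┃                           


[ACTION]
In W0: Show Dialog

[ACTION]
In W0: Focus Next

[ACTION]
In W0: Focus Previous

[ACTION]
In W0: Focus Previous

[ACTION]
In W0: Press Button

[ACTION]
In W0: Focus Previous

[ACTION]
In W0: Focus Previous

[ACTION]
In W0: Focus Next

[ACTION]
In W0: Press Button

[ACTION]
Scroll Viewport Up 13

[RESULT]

━━━━━━━┓━━━━━━━━━━━━━━━━━━━━━━━━━━━━━━━━┓   
       ┃ImageViewer                     ┃   
───────┨────────────────────────────────┨   
ver.py ┃  █▓░ ░██▒▓░ ▒ ░▓▒░▓ ▓░         ┃   
───────┃  ▒▒░▓ ▒█ █░ ▓▒██ █ █ █ ░░█     ┃   
e,id   ┃▒▒▓█▒▒▓ ▒░▒▒ ▓▒▓▒██▒ ▓▒░█▒▓     ┃   
Jack Wi┃▓▒▒▓█▒█░ ░▒ ░▒ █░▓▒█░▓▓▓  ▓     ┃   
Alice J┃█ ░░░█░▒░▓▓▒████ ▓▒ █▒▒▓░▒▓     ┃   
Dave Ha┃▒░█ ▒▓▒▒ ░░ ▓████▒▒  ▒█░▒█▓     ┃   
e Lee,4┃▒▓▓ █▓▓▒▒░█▒▓█▒░▓▒░▓▒░▒░ █      ┃   
,Jack W┃▓██░▓ ▓░██ ░█▓▓▒▒▓░░██▒▒░░█     ┃   
Dave Cl┃░▓▒▓█ ██▓▒ ▓█ ░░░▓▓▒██ █▓▒▓     ┃   
       ┃▒   ░▒▒ █▒▓░ ▓ ▒▓▓░    ▒ █▒     ┃   
       ┃█░░▒▓█░█ ▓ ░▒ ░  ▓▒░▒▒▓▒▒▒▓     ┃   
━━━━━━━┛━━━━━━━━━━━━━━━━━━━━━━━━━━━━━━━━┛   
 implements cach┃                           


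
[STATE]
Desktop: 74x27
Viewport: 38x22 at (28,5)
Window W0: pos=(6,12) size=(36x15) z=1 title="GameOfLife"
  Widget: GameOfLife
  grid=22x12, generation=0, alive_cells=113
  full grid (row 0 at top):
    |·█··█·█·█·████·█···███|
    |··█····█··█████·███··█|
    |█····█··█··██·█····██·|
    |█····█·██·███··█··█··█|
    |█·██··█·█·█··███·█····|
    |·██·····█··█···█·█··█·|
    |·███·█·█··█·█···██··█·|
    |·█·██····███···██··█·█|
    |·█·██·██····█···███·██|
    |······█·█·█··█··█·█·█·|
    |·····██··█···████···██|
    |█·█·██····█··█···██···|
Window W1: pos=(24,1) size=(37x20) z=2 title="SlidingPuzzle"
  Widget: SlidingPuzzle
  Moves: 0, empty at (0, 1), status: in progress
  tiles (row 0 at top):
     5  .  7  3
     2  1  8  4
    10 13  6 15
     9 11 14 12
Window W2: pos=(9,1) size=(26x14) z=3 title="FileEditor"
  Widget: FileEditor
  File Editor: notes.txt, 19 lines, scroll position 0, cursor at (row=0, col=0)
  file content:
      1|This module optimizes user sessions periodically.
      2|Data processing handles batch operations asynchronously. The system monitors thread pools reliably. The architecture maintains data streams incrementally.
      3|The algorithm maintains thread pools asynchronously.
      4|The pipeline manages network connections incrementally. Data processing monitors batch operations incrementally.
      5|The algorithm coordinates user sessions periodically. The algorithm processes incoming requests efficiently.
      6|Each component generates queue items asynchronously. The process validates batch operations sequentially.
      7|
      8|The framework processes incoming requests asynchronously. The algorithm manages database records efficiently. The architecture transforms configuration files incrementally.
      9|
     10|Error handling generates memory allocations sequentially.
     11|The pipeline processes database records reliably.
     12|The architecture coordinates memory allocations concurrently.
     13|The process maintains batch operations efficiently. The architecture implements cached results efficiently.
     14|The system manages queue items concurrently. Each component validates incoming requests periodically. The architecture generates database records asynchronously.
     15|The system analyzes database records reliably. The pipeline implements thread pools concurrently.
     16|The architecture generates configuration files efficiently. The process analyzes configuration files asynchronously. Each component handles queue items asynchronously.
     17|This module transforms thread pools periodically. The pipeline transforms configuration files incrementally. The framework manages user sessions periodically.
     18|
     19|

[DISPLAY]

ndles█┃│  7 │  3 │              ┃     
tains░┃┼────┼────┤              ┃     
es ne░┃│  8 │  4 │              ┃     
dinat░┃┼────┼────┤              ┃     
erate░┃│  6 │ 15 │              ┃     
     ░┃┼────┼────┤              ┃     
esses░┃│ 14 │ 12 │              ┃     
     ░┃┴────┴────┘              ┃     
erate▼┃                         ┃     
━━━━━━┛                         ┃     
                                ┃     
                                ┃     
                                ┃     
                                ┃     
                                ┃     
━━━━━━━━━━━━━━━━━━━━━━━━━━━━━━━━┛     
·            ┃                        
█            ┃                        
█            ┃                        
·            ┃                        
█            ┃                        
━━━━━━━━━━━━━┛                        


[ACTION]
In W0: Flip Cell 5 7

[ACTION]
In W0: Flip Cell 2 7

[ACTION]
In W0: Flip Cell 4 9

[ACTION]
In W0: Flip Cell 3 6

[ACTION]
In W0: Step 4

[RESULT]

ndles█┃│  7 │  3 │              ┃     
tains░┃┼────┼────┤              ┃     
es ne░┃│  8 │  4 │              ┃     
dinat░┃┼────┼────┤              ┃     
erate░┃│  6 │ 15 │              ┃     
     ░┃┼────┼────┤              ┃     
esses░┃│ 14 │ 12 │              ┃     
     ░┃┴────┴────┘              ┃     
erate▼┃                         ┃     
━━━━━━┛                         ┃     
                                ┃     
                                ┃     
                                ┃     
                                ┃     
                                ┃     
━━━━━━━━━━━━━━━━━━━━━━━━━━━━━━━━┛     
█            ┃                        
█            ┃                        
·            ┃                        
·            ┃                        
·            ┃                        
━━━━━━━━━━━━━┛                        


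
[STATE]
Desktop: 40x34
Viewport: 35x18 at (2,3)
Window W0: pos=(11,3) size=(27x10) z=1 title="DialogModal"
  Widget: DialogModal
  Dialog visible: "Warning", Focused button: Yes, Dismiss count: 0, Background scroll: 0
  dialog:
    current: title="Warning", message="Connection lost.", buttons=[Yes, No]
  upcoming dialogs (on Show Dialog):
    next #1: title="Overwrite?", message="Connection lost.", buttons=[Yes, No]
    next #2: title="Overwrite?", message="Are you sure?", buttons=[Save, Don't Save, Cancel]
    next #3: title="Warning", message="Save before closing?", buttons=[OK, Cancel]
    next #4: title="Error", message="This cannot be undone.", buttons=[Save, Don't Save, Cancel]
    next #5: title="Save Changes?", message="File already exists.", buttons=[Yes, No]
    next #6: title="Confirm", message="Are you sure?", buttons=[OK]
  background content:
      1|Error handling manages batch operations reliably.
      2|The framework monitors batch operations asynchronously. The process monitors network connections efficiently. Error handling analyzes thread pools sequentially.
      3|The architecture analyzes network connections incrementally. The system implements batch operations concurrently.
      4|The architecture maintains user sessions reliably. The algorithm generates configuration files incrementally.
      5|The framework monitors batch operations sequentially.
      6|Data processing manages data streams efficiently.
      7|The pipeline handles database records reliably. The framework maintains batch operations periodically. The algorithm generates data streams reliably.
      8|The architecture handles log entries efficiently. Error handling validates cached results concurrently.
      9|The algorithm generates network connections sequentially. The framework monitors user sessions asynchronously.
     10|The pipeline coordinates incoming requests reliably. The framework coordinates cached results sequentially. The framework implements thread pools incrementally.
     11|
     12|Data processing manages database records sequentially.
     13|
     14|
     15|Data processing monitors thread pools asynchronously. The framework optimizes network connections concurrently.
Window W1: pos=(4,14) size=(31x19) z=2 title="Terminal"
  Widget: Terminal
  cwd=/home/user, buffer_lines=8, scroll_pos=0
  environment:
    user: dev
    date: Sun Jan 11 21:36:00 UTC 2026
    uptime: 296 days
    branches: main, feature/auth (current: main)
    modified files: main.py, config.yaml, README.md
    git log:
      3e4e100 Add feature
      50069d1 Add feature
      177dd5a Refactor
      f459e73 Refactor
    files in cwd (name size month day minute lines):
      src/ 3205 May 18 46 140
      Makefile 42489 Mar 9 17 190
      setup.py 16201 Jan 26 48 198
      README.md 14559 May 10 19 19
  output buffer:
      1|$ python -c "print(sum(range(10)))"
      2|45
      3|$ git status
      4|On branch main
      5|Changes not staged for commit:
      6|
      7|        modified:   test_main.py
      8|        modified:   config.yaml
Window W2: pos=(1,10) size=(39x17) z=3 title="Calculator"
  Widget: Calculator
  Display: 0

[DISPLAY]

         ┏━━━━━━━━━━━━━━━━━━━━━━━━━
         ┃ DialogModal             
         ┠─────────────────────────
         ┃Er┌──────────────────┐ ba
         ┃Th│     Warning      │ ba
         ┃Th│ Connection lost. │zes
         ┃Th│    [Yes]  No     │ain
━━━━━━━━━━━━━━━━━━━━━━━━━━━━━━━━━━━
 Calculator                        
───────────────────────────────────
                                   
┌───┬───┬───┬───┐                  
│ 7 │ 8 │ 9 │ ÷ │                  
├───┼───┼───┼───┤                  
│ 4 │ 5 │ 6 │ × │                  
├───┼───┼───┼───┤                  
│ 1 │ 2 │ 3 │ - │                  
├───┼───┼───┼───┤                  


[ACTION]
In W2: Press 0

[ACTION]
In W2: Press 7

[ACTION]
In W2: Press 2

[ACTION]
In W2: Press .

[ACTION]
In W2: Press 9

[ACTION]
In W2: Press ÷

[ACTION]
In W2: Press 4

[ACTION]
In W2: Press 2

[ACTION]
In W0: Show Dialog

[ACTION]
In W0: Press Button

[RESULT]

         ┏━━━━━━━━━━━━━━━━━━━━━━━━━
         ┃ DialogModal             
         ┠─────────────────────────
         ┃Error handling manages ba
         ┃The framework monitors ba
         ┃The architecture analyzes
         ┃The architecture maintain
━━━━━━━━━━━━━━━━━━━━━━━━━━━━━━━━━━━
 Calculator                        
───────────────────────────────────
                                   
┌───┬───┬───┬───┐                  
│ 7 │ 8 │ 9 │ ÷ │                  
├───┼───┼───┼───┤                  
│ 4 │ 5 │ 6 │ × │                  
├───┼───┼───┼───┤                  
│ 1 │ 2 │ 3 │ - │                  
├───┼───┼───┼───┤                  


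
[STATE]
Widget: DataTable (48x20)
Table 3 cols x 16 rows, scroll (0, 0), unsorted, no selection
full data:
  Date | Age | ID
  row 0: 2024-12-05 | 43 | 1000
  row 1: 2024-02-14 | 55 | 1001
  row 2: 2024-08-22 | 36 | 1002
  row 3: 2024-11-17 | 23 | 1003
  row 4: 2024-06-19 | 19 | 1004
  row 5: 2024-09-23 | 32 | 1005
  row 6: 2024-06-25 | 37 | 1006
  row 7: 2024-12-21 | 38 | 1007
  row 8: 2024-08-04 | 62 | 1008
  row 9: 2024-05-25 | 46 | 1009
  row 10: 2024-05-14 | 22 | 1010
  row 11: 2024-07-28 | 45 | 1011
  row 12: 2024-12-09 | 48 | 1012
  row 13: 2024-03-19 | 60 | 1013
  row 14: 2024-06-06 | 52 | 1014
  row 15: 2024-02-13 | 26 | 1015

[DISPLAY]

Date      │Age│ID                               
──────────┼───┼────                             
2024-12-05│43 │1000                             
2024-02-14│55 │1001                             
2024-08-22│36 │1002                             
2024-11-17│23 │1003                             
2024-06-19│19 │1004                             
2024-09-23│32 │1005                             
2024-06-25│37 │1006                             
2024-12-21│38 │1007                             
2024-08-04│62 │1008                             
2024-05-25│46 │1009                             
2024-05-14│22 │1010                             
2024-07-28│45 │1011                             
2024-12-09│48 │1012                             
2024-03-19│60 │1013                             
2024-06-06│52 │1014                             
2024-02-13│26 │1015                             
                                                
                                                


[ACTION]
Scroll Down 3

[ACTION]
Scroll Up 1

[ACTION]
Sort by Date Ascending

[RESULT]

Date     ▲│Age│ID                               
──────────┼───┼────                             
2024-02-13│26 │1015                             
2024-02-14│55 │1001                             
2024-03-19│60 │1013                             
2024-05-14│22 │1010                             
2024-05-25│46 │1009                             
2024-06-06│52 │1014                             
2024-06-19│19 │1004                             
2024-06-25│37 │1006                             
2024-07-28│45 │1011                             
2024-08-04│62 │1008                             
2024-08-22│36 │1002                             
2024-09-23│32 │1005                             
2024-11-17│23 │1003                             
2024-12-05│43 │1000                             
2024-12-09│48 │1012                             
2024-12-21│38 │1007                             
                                                
                                                


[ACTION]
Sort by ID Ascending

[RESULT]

Date      │Age│ID ▲                             
──────────┼───┼────                             
2024-12-05│43 │1000                             
2024-02-14│55 │1001                             
2024-08-22│36 │1002                             
2024-11-17│23 │1003                             
2024-06-19│19 │1004                             
2024-09-23│32 │1005                             
2024-06-25│37 │1006                             
2024-12-21│38 │1007                             
2024-08-04│62 │1008                             
2024-05-25│46 │1009                             
2024-05-14│22 │1010                             
2024-07-28│45 │1011                             
2024-12-09│48 │1012                             
2024-03-19│60 │1013                             
2024-06-06│52 │1014                             
2024-02-13│26 │1015                             
                                                
                                                


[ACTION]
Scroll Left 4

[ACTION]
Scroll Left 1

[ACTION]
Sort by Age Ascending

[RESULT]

Date      │Ag▲│ID                               
──────────┼───┼────                             
2024-06-19│19 │1004                             
2024-05-14│22 │1010                             
2024-11-17│23 │1003                             
2024-02-13│26 │1015                             
2024-09-23│32 │1005                             
2024-08-22│36 │1002                             
2024-06-25│37 │1006                             
2024-12-21│38 │1007                             
2024-12-05│43 │1000                             
2024-07-28│45 │1011                             
2024-05-25│46 │1009                             
2024-12-09│48 │1012                             
2024-06-06│52 │1014                             
2024-02-14│55 │1001                             
2024-03-19│60 │1013                             
2024-08-04│62 │1008                             
                                                
                                                


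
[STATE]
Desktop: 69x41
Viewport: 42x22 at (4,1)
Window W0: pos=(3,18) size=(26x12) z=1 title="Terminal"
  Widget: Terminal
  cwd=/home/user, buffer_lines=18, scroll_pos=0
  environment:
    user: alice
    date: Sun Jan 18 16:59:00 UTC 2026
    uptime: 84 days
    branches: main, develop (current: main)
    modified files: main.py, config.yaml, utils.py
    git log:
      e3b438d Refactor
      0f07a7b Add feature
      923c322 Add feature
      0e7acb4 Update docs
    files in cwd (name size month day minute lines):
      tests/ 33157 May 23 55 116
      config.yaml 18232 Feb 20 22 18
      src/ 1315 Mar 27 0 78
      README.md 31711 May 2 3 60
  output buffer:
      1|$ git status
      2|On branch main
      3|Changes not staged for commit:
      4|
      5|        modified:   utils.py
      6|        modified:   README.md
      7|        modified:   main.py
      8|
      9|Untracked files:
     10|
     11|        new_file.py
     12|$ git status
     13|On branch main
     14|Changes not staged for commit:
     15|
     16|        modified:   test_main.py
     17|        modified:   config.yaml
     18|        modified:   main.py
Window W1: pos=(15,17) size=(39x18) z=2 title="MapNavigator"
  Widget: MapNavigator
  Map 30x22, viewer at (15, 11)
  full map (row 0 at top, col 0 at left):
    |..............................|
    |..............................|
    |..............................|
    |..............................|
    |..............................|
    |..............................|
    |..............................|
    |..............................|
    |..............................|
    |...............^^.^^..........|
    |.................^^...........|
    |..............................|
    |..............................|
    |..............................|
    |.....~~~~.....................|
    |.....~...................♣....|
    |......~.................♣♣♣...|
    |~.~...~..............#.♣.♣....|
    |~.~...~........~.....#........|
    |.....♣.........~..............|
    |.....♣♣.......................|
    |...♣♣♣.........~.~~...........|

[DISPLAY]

                                          
                                          
                                          
                                          
                                          
                                          
                                          
                                          
                                          
                                          
                                          
                                          
                                          
                                          
                                          
                                          
           ┏━━━━━━━━━━━━━━━━━━━━━━━━━━━━━━
━━━━━━━━━━━┃ MapNavigator                 
 Terminal  ┠──────────────────────────────
───────────┃   ...........................
$ git statu┃   ...........................
On branch m┃   ...........................


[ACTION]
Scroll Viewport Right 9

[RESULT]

                                          
                                          
                                          
                                          
                                          
                                          
                                          
                                          
                                          
                                          
                                          
                                          
                                          
                                          
                                          
                                          
  ┏━━━━━━━━━━━━━━━━━━━━━━━━━━━━━━━━━━━━━┓ 
━━┃ MapNavigator                        ┃ 
  ┠─────────────────────────────────────┨ 
──┃   ..............................    ┃ 
tu┃   ..............................    ┃ 
 m┃   ..............................    ┃ 


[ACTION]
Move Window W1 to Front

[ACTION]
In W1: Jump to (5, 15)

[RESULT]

                                          
                                          
                                          
                                          
                                          
                                          
                                          
                                          
                                          
                                          
                                          
                                          
                                          
                                          
                                          
                                          
  ┏━━━━━━━━━━━━━━━━━━━━━━━━━━━━━━━━━━━━━┓ 
━━┃ MapNavigator                        ┃ 
  ┠─────────────────────────────────────┨ 
──┃             ........................┃ 
tu┃             ...............^^.^^....┃ 
 m┃             .................^^.....┃ 


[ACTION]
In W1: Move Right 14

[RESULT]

                                          
                                          
                                          
                                          
                                          
                                          
                                          
                                          
                                          
                                          
                                          
                                          
                                          
                                          
                                          
                                          
  ┏━━━━━━━━━━━━━━━━━━━━━━━━━━━━━━━━━━━━━┓ 
━━┃ MapNavigator                        ┃ 
  ┠─────────────────────────────────────┨ 
──┃.............................        ┃ 
tu┃..............^^.^^..........        ┃ 
 m┃................^^...........        ┃ 
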